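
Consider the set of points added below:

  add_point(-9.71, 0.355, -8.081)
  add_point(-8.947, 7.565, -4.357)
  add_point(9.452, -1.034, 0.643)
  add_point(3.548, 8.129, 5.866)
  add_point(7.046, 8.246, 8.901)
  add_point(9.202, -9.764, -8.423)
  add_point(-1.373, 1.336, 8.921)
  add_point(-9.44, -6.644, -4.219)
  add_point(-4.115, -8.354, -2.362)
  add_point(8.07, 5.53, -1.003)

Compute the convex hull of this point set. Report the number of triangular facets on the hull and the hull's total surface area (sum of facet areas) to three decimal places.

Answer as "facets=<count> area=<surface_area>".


facets=16 area=1018.549

Hull vertices (10/10): indices [0, 1, 2, 3, 4, 5, 6, 7, 8, 9].

Triangle areas on the boundary:
  f1: (p6, p4, p2) → 65.3501
  f2: (p9, p4, p2) → 35.6113
  f3: (p7, p8, p6) → 43.5393
  f4: (p5, p6, p2) → 73.5926
  f5: (p5, p8, p6) → 108.7951
  f6: (p5, p9, p2) → 38.0551
  f7: (p5, p7, p0) → 77.2541
  f8: (p5, p7, p8) → 30.2119
  f9: (p1, p6, p4) → 89.3088
  f10: (p1, p5, p0) → 82.1511
  f11: (p1, p5, p9) → 148.2103
  f12: (p1, p7, p0) → 27.2171
  f13: (p1, p7, p6) → 109.0660
  f14: (p3, p9, p4) → 19.7987
  f15: (p3, p1, p4) → 1.1404
  f16: (p3, p1, p9) → 69.2473
Σ area = 1018.549

Euler characteristic 10−24+16 = 2 ✓


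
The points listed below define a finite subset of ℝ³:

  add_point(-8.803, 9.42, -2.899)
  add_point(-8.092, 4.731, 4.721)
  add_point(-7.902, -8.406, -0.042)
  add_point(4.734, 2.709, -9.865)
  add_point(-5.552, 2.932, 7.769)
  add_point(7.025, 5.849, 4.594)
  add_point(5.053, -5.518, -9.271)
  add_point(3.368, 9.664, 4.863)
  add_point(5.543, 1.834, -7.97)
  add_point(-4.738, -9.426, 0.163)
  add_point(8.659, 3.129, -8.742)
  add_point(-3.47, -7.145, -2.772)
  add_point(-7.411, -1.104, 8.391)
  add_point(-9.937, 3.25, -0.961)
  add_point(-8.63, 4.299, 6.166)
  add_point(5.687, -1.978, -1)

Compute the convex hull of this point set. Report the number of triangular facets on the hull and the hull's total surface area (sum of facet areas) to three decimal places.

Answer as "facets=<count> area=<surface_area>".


13 of the 16 inputs are extreme points: [0, 2, 3, 4, 5, 6, 7, 9, 10, 12, 13, 14, 15].

Facet areas (half cross-product norm):
  f1: (p0, p7, p10) → 113.4536
  f2: (p0, p6, p13) → 62.3247
  f3: (p2, p6, p13) → 95.6049
  f4: (p2, p6, p9) → 19.9515
  f5: (p2, p12, p13) → 54.1503
  f6: (p2, p12, p9) → 18.4778
  f7: (p5, p12, p9) → 98.6548
  f8: (p5, p7, p10) → 34.8717
  f9: (p3, p6, p10) → 16.9211
  f10: (p3, p0, p10) → 26.7250
  f11: (p3, p0, p6) → 62.8356
  f12: (p14, p0, p7) → 66.1985
  f13: (p14, p12, p13) → 21.0415
  f14: (p14, p0, p13) → 23.8566
  f15: (p15, p6, p9) → 56.8270
  f16: (p15, p5, p9) → 53.1346
  f17: (p15, p6, p10) → 37.9913
  f18: (p15, p5, p10) → 47.2982
  f19: (p4, p14, p7) → 20.4336
  f20: (p4, p14, p12) → 8.3585
  f21: (p4, p5, p7) → 30.3056
  f22: (p4, p5, p12) → 23.3465
Σ area = 992.763

Check V−E+F: 13 − 33 + 22 = 2.

facets=22 area=992.763


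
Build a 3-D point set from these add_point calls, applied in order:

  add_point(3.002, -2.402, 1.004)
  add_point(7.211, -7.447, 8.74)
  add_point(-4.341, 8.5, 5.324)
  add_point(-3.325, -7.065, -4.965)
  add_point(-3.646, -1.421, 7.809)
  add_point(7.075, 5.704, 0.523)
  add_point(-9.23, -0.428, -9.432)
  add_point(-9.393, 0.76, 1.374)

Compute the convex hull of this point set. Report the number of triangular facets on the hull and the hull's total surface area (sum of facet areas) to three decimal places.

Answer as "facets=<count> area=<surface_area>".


Hull vertices (7/8): indices [1, 2, 3, 4, 5, 6, 7].

Per-facet area ½‖(b−a)×(c−a)‖:
  f1: (p6, p2, p7) → 48.3120
  f2: (p5, p2, p1) → 98.4420
  f3: (p5, p6, p2) → 112.0266
  f4: (p4, p2, p7) → 40.5882
  f5: (p4, p2, p1) → 53.4874
  f6: (p3, p6, p7) → 50.3322
  f7: (p3, p4, p7) → 52.0169
  f8: (p3, p4, p1) → 86.0241
  f9: (p3, p5, p1) → 120.1279
  f10: (p3, p5, p6) → 86.3011
Σ area = 747.658

Euler characteristic 7−15+10 = 2 ✓

facets=10 area=747.658


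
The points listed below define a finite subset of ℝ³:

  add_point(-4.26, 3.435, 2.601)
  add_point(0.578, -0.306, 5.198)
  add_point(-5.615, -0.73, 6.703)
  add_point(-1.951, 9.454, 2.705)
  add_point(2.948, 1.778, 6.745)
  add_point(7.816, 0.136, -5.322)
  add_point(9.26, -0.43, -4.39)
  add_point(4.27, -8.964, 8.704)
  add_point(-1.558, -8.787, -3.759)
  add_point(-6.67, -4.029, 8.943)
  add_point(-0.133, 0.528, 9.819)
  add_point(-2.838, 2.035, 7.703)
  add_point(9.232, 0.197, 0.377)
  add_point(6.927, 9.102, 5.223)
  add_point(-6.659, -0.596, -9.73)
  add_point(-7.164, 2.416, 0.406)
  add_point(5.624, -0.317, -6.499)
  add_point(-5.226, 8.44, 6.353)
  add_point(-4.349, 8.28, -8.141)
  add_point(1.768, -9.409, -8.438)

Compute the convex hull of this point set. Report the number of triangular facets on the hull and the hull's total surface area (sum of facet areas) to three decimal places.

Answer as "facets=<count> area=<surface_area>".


facets=26 area=1166.915

Points on the hull: [3, 5, 6, 7, 8, 9, 10, 12, 13, 14, 15, 16, 17, 18, 19] (15 of 20).

Per-facet area ½‖(b−a)×(c−a)‖:
  f1: (p14, p18, p15) → 44.6462
  f2: (p14, p9, p15) → 45.7663
  f3: (p16, p14, p19) → 57.4306
  f4: (p16, p14, p18) → 56.3219
  f5: (p7, p9, p10) → 41.4649
  f6: (p7, p19, p6) → 96.8250
  f7: (p7, p13, p10) → 59.0703
  f8: (p5, p16, p18) → 13.5096
  f9: (p5, p13, p6) → 12.4281
  f10: (p5, p13, p18) → 99.7869
  f11: (p5, p19, p6) → 10.1362
  f12: (p5, p16, p19) → 10.3343
  f13: (p17, p13, p10) → 55.3215
  f14: (p17, p18, p15) → 46.3643
  f15: (p17, p9, p10) → 40.1932
  f16: (p17, p9, p15) → 46.0445
  f17: (p8, p7, p19) → 34.6606
  f18: (p8, p7, p9) → 76.6150
  f19: (p8, p14, p19) → 32.6297
  f20: (p8, p14, p9) → 82.0650
  f21: (p12, p13, p6) → 20.4480
  f22: (p12, p7, p6) → 27.1581
  f23: (p12, p7, p13) → 67.7148
  f24: (p3, p13, p18) → 45.6025
  f25: (p3, p17, p18) → 23.4265
  f26: (p3, p17, p13) → 20.9512
Σ area = 1166.915

Euler characteristic 15−39+26 = 2 ✓


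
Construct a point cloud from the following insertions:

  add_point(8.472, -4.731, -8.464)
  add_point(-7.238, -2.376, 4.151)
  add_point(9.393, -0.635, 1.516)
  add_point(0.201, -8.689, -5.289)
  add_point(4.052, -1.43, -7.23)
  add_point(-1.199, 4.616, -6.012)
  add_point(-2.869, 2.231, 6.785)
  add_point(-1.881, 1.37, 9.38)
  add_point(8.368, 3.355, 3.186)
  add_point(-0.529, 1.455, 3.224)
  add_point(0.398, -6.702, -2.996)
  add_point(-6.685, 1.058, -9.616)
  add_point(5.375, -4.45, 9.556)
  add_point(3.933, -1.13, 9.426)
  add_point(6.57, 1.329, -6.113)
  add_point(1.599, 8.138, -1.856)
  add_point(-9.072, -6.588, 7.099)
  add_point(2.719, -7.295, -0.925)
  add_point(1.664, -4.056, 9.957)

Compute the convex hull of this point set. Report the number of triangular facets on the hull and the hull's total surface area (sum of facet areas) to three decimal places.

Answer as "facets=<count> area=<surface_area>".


facets=28 area=957.743

Hull vertices (16/19): indices [0, 1, 2, 3, 5, 6, 7, 8, 11, 12, 13, 14, 15, 16, 17, 18].

Triangle areas on the boundary:
  f1: (p3, p11, p16) → 97.9198
  f2: (p5, p11, p15) → 7.9656
  f3: (p12, p3, p16) → 104.4952
  f4: (p12, p17, p3) → 7.6787
  f5: (p8, p7, p15) → 57.1122
  f6: (p8, p12, p2) → 21.6708
  f7: (p6, p11, p15) → 75.8975
  f8: (p6, p7, p15) → 11.8457
  f9: (p6, p7, p16) → 15.6376
  f10: (p0, p3, p11) → 61.5450
  f11: (p0, p17, p3) → 24.5822
  f12: (p0, p12, p2) → 43.2030
  f13: (p0, p12, p17) → 47.1109
  f14: (p0, p8, p2) → 17.9453
  f15: (p18, p7, p16) → 34.7247
  f16: (p18, p12, p16) → 10.0999
  f17: (p13, p8, p7) → 27.1529
  f18: (p13, p8, p12) → 15.3796
  f19: (p13, p18, p7) → 11.4694
  f20: (p13, p18, p12) → 5.9404
  f21: (p1, p11, p16) → 26.7603
  f22: (p1, p6, p16) → 15.9814
  f23: (p1, p6, p11) → 47.9639
  f24: (p14, p5, p11) → 27.5383
  f25: (p14, p0, p11) → 45.7984
  f26: (p14, p5, p15) → 25.3696
  f27: (p14, p8, p15) → 39.9754
  f28: (p14, p0, p8) → 28.9791
Σ area = 957.743

Euler: V−E+F = 16−42+28 = 2.


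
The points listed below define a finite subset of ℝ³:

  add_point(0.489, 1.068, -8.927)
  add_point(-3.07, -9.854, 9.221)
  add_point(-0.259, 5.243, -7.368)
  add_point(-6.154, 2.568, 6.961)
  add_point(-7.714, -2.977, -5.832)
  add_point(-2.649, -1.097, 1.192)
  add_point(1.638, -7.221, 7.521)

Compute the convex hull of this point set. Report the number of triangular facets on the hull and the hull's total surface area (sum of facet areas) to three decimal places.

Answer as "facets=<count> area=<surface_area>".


facets=8 area=490.356

Points on the hull: [0, 1, 2, 3, 4, 6] (6 of 7).

Area of each hull facet:
  f1: (p0, p2, p4) → 21.6142
  f2: (p0, p2, p6) → 41.4066
  f3: (p3, p2, p4) → 76.3115
  f4: (p3, p2, p6) → 98.2865
  f5: (p1, p3, p4) → 89.4642
  f6: (p1, p3, p6) → 35.0651
  f7: (p1, p0, p4) → 80.9731
  f8: (p1, p0, p6) → 47.2351
Σ area = 490.356

Check V−E+F: 6 − 12 + 8 = 2.


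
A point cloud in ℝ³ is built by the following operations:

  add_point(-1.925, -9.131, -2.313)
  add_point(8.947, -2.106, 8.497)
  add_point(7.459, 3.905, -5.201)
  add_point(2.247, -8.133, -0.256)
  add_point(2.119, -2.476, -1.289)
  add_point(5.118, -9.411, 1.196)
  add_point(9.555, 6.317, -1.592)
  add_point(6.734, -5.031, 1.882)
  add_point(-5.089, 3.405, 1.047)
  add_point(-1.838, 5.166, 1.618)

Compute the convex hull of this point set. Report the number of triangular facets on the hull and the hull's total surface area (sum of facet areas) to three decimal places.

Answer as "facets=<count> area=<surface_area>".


8 of the 10 inputs are extreme points: [0, 1, 2, 5, 6, 7, 8, 9].

Triangle areas on the boundary:
  f1: (p0, p1, p8) → 103.2656
  f2: (p0, p1, p5) → 35.2398
  f3: (p9, p1, p8) → 24.2117
  f4: (p9, p1, p6) → 74.2972
  f5: (p7, p5, p6) → 12.4681
  f6: (p7, p1, p6) → 45.3940
  f7: (p7, p1, p5) → 14.4569
  f8: (p2, p5, p6) → 35.3695
  f9: (p2, p0, p5) → 58.6848
  f10: (p2, p0, p8) → 89.6469
  f11: (p2, p9, p8) → 18.0382
  f12: (p2, p9, p6) → 27.6545
Σ area = 538.727

Euler characteristic 8−18+12 = 2 ✓

facets=12 area=538.727


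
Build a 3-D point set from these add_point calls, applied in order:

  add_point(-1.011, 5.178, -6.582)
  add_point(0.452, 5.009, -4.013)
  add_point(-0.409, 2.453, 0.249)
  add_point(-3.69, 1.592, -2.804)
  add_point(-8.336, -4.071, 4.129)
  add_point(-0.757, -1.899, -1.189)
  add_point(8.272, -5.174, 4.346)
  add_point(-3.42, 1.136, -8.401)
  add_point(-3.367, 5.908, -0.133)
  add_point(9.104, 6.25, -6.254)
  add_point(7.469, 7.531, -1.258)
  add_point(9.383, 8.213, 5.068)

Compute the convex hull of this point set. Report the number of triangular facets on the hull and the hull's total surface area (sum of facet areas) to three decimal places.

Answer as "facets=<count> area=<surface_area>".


Extreme-point indices: [0, 4, 6, 7, 8, 9, 10, 11] — 8 of 12 on the boundary.

Area of each hull facet:
  f1: (p6, p11, p4) → 111.9479
  f2: (p7, p6, p4) → 114.4079
  f3: (p9, p6, p11) → 75.3338
  f4: (p9, p7, p6) → 104.3687
  f5: (p8, p11, p4) → 76.8833
  f6: (p8, p7, p4) → 56.6148
  f7: (p10, p9, p11) → 10.3803
  f8: (p10, p8, p11) → 35.8429
  f9: (p0, p10, p9) → 26.6879
  f10: (p0, p10, p8) → 34.5872
  f11: (p0, p9, p7) → 21.0804
  f12: (p0, p8, p7) → 16.8239
Σ area = 684.959

Euler: V−E+F = 8−18+12 = 2.

facets=12 area=684.959


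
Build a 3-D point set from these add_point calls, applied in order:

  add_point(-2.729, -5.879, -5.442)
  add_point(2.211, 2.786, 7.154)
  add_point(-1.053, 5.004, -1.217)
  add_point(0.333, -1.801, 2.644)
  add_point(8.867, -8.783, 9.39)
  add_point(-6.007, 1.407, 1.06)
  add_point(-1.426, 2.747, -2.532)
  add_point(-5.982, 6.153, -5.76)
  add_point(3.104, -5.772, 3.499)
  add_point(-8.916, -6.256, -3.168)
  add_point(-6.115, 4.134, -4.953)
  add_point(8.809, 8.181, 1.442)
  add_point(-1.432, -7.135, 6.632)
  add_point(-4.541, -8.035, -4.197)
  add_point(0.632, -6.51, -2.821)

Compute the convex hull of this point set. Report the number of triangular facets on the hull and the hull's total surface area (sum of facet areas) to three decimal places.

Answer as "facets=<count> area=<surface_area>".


facets=16 area=801.529

Extreme-point indices: [0, 1, 4, 5, 7, 9, 11, 12, 13, 14] — 10 of 15 on the boundary.

Per-facet area ½‖(b−a)×(c−a)‖:
  f1: (p1, p11, p4) → 67.6407
  f2: (p1, p7, p11) → 78.0714
  f3: (p0, p7, p9) → 40.4829
  f4: (p0, p7, p11) → 102.5123
  f5: (p12, p1, p4) → 55.9492
  f6: (p5, p7, p9) → 38.1263
  f7: (p5, p1, p7) → 39.1976
  f8: (p5, p12, p9) → 49.5234
  f9: (p5, p12, p1) → 49.3529
  f10: (p13, p0, p9) → 6.9402
  f11: (p13, p12, p9) → 27.3125
  f12: (p13, p12, p4) → 52.9617
  f13: (p14, p11, p4) → 121.8836
  f14: (p14, p0, p11) → 34.3573
  f15: (p14, p13, p4) → 30.6240
  f16: (p14, p13, p0) → 6.5930
Σ area = 801.529

Euler: V−E+F = 10−24+16 = 2.


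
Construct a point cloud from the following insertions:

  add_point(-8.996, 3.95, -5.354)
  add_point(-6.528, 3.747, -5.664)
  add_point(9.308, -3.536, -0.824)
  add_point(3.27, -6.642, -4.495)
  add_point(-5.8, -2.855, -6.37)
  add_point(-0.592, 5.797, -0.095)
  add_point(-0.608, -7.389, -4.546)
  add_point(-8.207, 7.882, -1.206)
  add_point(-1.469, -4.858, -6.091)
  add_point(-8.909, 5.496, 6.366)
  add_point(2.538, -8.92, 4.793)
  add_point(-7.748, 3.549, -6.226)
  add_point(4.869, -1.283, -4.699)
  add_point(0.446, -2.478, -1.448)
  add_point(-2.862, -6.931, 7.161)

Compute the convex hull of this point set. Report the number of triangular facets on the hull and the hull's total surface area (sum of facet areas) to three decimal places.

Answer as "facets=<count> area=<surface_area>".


14 of the 15 inputs are extreme points: [0, 1, 2, 3, 4, 5, 6, 7, 8, 9, 10, 11, 12, 14].

Facet areas (half cross-product norm):
  f1: (p9, p7, p0) → 20.3314
  f2: (p9, p5, p7) → 31.5172
  f3: (p9, p14, p2) → 102.6903
  f4: (p9, p5, p2) → 58.1204
  f5: (p12, p5, p2) → 29.6884
  f6: (p10, p14, p2) → 25.4279
  f7: (p10, p6, p14) → 31.0123
  f8: (p1, p5, p7) → 23.7632
  f9: (p1, p12, p5) → 42.0300
  f10: (p3, p10, p2) → 35.2497
  f11: (p3, p10, p6) → 18.8314
  f12: (p3, p12, p2) → 17.4145
  f13: (p11, p7, p0) → 4.0248
  f14: (p11, p1, p7) → 4.2345
  f15: (p11, p1, p12) → 5.1692
  f16: (p8, p3, p12) → 14.8108
  f17: (p8, p11, p12) → 38.5546
  f18: (p8, p3, p6) → 6.0498
  f19: (p4, p11, p0) → 4.6057
  f20: (p4, p8, p11) → 11.9763
  f21: (p4, p8, p6) → 5.7586
  f22: (p4, p6, p14) → 42.3661
  f23: (p4, p9, p0) → 43.4540
  f24: (p4, p9, p14) → 91.7250
Σ area = 708.806

Euler: V−E+F = 14−36+24 = 2.

facets=24 area=708.806


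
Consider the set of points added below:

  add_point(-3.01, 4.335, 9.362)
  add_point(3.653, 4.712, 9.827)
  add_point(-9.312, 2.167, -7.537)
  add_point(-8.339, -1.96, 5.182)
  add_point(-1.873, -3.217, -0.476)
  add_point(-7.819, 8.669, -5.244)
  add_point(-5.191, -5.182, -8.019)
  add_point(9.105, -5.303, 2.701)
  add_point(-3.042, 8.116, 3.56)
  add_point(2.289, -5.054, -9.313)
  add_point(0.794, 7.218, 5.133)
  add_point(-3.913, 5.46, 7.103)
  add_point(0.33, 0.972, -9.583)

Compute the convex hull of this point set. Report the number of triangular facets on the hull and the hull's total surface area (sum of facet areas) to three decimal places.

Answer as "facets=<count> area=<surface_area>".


facets=20 area=884.700

Hull vertices (12/13): indices [0, 1, 2, 3, 5, 6, 7, 8, 9, 10, 11, 12].

Per-facet area ½‖(b−a)×(c−a)‖:
  f1: (p3, p1, p7) → 95.8616
  f2: (p9, p12, p7) → 42.8642
  f3: (p5, p12, p2) → 35.0071
  f4: (p5, p3, p2) → 47.2511
  f5: (p6, p3, p7) → 114.9833
  f6: (p6, p9, p7) → 49.3650
  f7: (p6, p3, p2) → 54.7875
  f8: (p6, p12, p2) → 33.8037
  f9: (p6, p9, p12) → 23.1051
  f10: (p10, p5, p12) → 79.4666
  f11: (p10, p1, p7) → 40.4498
  f12: (p10, p12, p7) → 108.5721
  f13: (p0, p3, p1) → 23.6664
  f14: (p8, p10, p5) → 13.6353
  f15: (p8, p10, p1) → 7.6192
  f16: (p8, p0, p1) → 23.1527
  f17: (p11, p8, p5) → 17.5873
  f18: (p11, p8, p0) → 3.2468
  f19: (p11, p5, p3) → 58.4131
  f20: (p11, p0, p3) → 11.8614
Σ area = 884.700

Check V−E+F: 12 − 30 + 20 = 2.


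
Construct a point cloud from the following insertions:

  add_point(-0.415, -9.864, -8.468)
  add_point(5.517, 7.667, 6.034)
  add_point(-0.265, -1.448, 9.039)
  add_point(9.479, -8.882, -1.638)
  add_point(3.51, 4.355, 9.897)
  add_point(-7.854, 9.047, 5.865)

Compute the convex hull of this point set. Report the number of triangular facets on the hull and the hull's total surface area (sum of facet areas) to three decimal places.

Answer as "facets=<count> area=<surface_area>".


facets=8 area=678.983

Points on the hull: [0, 1, 2, 3, 4, 5] (6 of 6).

Per-facet area ½‖(b−a)×(c−a)‖:
  f1: (p2, p0, p5) → 128.5467
  f2: (p2, p4, p5) → 44.1038
  f3: (p2, p0, p3) → 97.7005
  f4: (p2, p4, p3) → 56.1605
  f5: (p1, p0, p5) → 155.3956
  f6: (p1, p0, p3) → 111.6134
  f7: (p1, p4, p5) → 35.1425
  f8: (p1, p4, p3) → 50.3200
Σ area = 678.983

Euler: V−E+F = 6−12+8 = 2.


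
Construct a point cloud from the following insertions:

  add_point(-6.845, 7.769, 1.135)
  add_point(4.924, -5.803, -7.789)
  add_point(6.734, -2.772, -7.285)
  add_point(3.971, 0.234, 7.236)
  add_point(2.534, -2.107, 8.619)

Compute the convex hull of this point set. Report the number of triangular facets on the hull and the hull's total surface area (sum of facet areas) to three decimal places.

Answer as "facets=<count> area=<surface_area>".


Extreme-point indices: [0, 1, 2, 3, 4] — 5 of 5 on the boundary.

Area of each hull facet:
  f1: (p1, p2, p0) → 33.6326
  f2: (p4, p1, p0) → 128.0803
  f3: (p4, p1, p2) → 29.3286
  f4: (p3, p2, p0) → 108.0567
  f5: (p3, p4, p0) → 21.7054
  f6: (p3, p4, p2) → 21.5779
Σ area = 342.382

Check V−E+F: 5 − 9 + 6 = 2.

facets=6 area=342.382


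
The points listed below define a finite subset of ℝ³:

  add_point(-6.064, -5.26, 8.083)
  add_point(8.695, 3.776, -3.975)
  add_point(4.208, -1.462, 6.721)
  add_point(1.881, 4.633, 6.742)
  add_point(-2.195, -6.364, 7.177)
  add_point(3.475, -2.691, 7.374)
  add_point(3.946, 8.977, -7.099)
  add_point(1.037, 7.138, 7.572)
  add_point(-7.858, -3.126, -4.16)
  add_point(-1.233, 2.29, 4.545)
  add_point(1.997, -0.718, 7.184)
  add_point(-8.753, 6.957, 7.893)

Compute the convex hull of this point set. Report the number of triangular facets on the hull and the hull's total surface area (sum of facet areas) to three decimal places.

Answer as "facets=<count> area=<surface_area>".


Hull vertices (9/12): indices [0, 1, 2, 4, 5, 6, 7, 8, 11].

Triangle areas on the boundary:
  f1: (p8, p6, p11) → 129.5820
  f2: (p8, p4, p1) → 111.3912
  f3: (p8, p6, p1) → 65.6151
  f4: (p7, p6, p11) → 71.8882
  f5: (p7, p6, p1) → 54.2014
  f6: (p0, p8, p11) → 76.7693
  f7: (p0, p8, p4) → 25.8768
  f8: (p0, p7, p11) → 60.0924
  f9: (p5, p4, p1) → 40.0803
  f10: (p5, p0, p4) → 10.7647
  f11: (p5, p0, p7) → 50.1506
  f12: (p2, p7, p1) → 57.5630
  f13: (p2, p5, p1) → 5.5111
  f14: (p2, p5, p7) → 6.1346
Σ area = 765.621

Check V−E+F: 9 − 21 + 14 = 2.

facets=14 area=765.621


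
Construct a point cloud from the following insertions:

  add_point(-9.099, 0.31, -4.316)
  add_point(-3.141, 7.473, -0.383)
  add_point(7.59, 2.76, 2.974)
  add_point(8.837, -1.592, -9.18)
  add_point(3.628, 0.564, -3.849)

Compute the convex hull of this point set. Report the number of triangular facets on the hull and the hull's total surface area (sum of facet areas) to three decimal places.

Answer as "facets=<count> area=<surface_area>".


Extreme-point indices: [0, 1, 2, 3] — 4 of 5 on the boundary.

Triangle areas on the boundary:
  f1: (p1, p3, p0) → 86.8899
  f2: (p2, p3, p0) → 112.5232
  f3: (p2, p1, p0) → 57.7061
  f4: (p2, p1, p3) → 78.9858
Σ area = 336.105

Euler characteristic 4−6+4 = 2 ✓

facets=4 area=336.105


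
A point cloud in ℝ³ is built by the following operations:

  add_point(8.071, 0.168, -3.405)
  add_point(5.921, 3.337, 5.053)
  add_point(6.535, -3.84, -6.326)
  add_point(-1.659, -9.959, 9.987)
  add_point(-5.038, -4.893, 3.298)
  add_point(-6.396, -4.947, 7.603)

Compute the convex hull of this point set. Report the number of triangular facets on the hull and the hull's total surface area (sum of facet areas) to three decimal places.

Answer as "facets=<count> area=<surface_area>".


Points on the hull: [0, 1, 2, 3, 4, 5] (6 of 6).

Facet areas (half cross-product norm):
  f1: (p1, p3, p5) → 54.6851
  f2: (p1, p3, p0) → 74.2262
  f3: (p2, p3, p0) → 49.7024
  f4: (p4, p2, p0) → 39.0495
  f5: (p4, p1, p5) → 30.9452
  f6: (p4, p1, p0) → 63.5526
  f7: (p4, p3, p5) → 16.3422
  f8: (p4, p2, p3) → 66.5056
Σ area = 395.009

Check V−E+F: 6 − 12 + 8 = 2.

facets=8 area=395.009


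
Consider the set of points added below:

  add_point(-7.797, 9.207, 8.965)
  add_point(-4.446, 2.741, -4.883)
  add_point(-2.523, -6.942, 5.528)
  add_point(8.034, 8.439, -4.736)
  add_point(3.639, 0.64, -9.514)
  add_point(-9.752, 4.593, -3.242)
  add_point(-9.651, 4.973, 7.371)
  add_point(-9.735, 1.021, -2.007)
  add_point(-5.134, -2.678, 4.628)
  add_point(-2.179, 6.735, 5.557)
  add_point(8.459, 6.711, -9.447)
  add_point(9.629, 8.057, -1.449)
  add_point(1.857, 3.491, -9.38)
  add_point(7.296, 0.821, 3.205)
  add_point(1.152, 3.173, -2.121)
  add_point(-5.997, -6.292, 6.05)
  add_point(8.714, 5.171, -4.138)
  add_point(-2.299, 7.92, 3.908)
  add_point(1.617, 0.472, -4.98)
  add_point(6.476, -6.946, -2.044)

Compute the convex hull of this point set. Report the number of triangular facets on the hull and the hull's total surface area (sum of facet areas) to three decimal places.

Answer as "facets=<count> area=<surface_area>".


facets=22 area=1002.347

Points on the hull: [0, 2, 3, 4, 5, 6, 7, 10, 11, 12, 13, 15, 19] (13 of 20).

Triangle areas on the boundary:
  f1: (p10, p19, p11) → 61.2075
  f2: (p6, p0, p5) → 24.2181
  f3: (p6, p15, p0) → 19.6411
  f4: (p2, p15, p19) → 11.4580
  f5: (p2, p15, p0) → 26.9132
  f6: (p4, p10, p19) → 39.6197
  f7: (p3, p0, p11) → 37.2261
  f8: (p3, p10, p11) → 5.9598
  f9: (p3, p0, p5) → 119.2383
  f10: (p3, p10, p5) → 45.8011
  f11: (p7, p6, p5) → 19.1904
  f12: (p7, p6, p15) → 53.6267
  f13: (p7, p4, p5) → 28.7362
  f14: (p7, p15, p19) → 85.3391
  f15: (p7, p4, p19) → 84.1725
  f16: (p13, p19, p11) → 38.4112
  f17: (p13, p2, p19) → 52.9115
  f18: (p13, p0, p11) → 81.1236
  f19: (p13, p2, p0) → 105.3412
  f20: (p12, p10, p5) → 31.4938
  f21: (p12, p4, p5) → 18.4283
  f22: (p12, p4, p10) → 12.2901
Σ area = 1002.347

Euler: V−E+F = 13−33+22 = 2.


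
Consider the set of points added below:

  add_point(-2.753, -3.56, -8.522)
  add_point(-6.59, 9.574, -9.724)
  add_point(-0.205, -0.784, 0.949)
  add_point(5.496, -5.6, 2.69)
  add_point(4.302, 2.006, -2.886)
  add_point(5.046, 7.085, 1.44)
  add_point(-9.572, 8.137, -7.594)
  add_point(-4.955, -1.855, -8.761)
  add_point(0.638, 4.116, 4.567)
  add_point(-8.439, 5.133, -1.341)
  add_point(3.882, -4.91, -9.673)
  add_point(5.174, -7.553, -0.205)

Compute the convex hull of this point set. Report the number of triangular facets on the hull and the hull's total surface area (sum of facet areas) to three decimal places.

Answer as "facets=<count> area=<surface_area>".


10 of the 12 inputs are extreme points: [0, 1, 3, 5, 6, 7, 8, 9, 10, 11].

Area of each hull facet:
  f1: (p9, p8, p3) → 55.9925
  f2: (p5, p1, p6) → 31.9024
  f3: (p5, p9, p6) → 47.0012
  f4: (p5, p9, p8) → 32.2353
  f5: (p5, p10, p1) → 122.4061
  f6: (p5, p8, p3) → 33.9791
  f7: (p11, p9, p3) → 31.5508
  f8: (p11, p0, p10) → 34.0412
  f9: (p11, p5, p3) → 19.7439
  f10: (p11, p5, p10) → 72.0903
  f11: (p7, p11, p9) → 77.5076
  f12: (p7, p11, p0) → 10.8032
  f13: (p7, p9, p6) → 36.3049
  f14: (p7, p1, p6) → 21.7643
  f15: (p7, p10, p1) → 48.7218
  f16: (p7, p0, p10) → 4.7894
Σ area = 680.834

Euler characteristic 10−24+16 = 2 ✓

facets=16 area=680.834


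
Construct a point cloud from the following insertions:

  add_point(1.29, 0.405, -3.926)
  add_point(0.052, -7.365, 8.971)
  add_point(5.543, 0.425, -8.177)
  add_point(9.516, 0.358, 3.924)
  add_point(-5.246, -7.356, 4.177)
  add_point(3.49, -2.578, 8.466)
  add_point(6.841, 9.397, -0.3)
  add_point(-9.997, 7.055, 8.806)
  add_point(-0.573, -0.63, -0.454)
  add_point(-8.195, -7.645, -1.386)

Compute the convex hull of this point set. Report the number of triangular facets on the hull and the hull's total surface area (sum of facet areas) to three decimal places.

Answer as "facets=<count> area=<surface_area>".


facets=12 area=862.377

Extreme-point indices: [1, 2, 3, 4, 5, 6, 7, 9] — 8 of 10 on the boundary.

Area of each hull facet:
  f1: (p2, p9, p7) → 155.2000
  f2: (p1, p2, p3) → 83.3101
  f3: (p1, p2, p9) → 112.4258
  f4: (p6, p2, p7) → 114.9011
  f5: (p6, p2, p3) → 57.9271
  f6: (p5, p1, p7) → 49.0292
  f7: (p5, p1, p3) → 15.1672
  f8: (p5, p6, p7) → 121.5501
  f9: (p5, p6, p3) → 39.1126
  f10: (p4, p9, p7) → 49.3594
  f11: (p4, p1, p7) → 56.6541
  f12: (p4, p1, p9) → 7.7404
Σ area = 862.377

Euler: V−E+F = 8−18+12 = 2.


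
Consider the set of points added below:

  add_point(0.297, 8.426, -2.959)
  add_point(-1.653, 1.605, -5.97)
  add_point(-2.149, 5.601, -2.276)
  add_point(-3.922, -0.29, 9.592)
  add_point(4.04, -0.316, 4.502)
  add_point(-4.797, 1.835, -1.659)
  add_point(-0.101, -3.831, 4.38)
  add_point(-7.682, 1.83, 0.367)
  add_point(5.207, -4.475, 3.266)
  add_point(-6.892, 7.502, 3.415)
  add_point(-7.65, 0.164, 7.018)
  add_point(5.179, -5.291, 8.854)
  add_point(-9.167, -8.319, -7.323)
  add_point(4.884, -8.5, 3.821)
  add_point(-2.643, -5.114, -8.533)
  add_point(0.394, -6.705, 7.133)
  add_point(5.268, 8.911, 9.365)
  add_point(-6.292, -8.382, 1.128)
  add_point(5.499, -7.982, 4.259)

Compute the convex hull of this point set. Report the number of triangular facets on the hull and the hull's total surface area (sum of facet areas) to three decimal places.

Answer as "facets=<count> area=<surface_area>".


Extreme-point indices: [0, 1, 3, 7, 8, 9, 10, 11, 12, 13, 14, 15, 16, 17, 18] — 15 of 19 on the boundary.

Per-facet area ½‖(b−a)×(c−a)‖:
  f1: (p9, p3, p16) → 63.4821
  f2: (p0, p9, p12) → 91.0213
  f3: (p0, p9, p16) → 60.5779
  f4: (p8, p16, p18) → 17.4840
  f5: (p8, p0, p16) → 88.8054
  f6: (p8, p14, p18) → 25.2600
  f7: (p8, p14, p0) → 94.0494
  f8: (p15, p17, p3) → 37.0485
  f9: (p10, p9, p3) → 18.0387
  f10: (p10, p17, p3) → 23.6256
  f11: (p10, p17, p12) → 40.8546
  f12: (p1, p0, p12) → 21.4689
  f13: (p1, p14, p12) → 23.6728
  f14: (p1, p14, p0) → 3.6033
  f15: (p13, p15, p17) → 26.5528
  f16: (p13, p17, p12) → 43.3554
  f17: (p13, p14, p12) → 53.4856
  f18: (p13, p14, p18) → 5.3946
  f19: (p11, p3, p16) → 65.0125
  f20: (p11, p15, p3) → 21.0936
  f21: (p11, p16, p18) → 32.0323
  f22: (p11, p13, p18) → 1.8410
  f23: (p11, p13, p15) → 13.9774
  f24: (p7, p9, p12) → 6.3921
  f25: (p7, p10, p12) → 40.4682
  f26: (p7, p10, p9) → 21.5690
Σ area = 940.167

Check V−E+F: 15 − 39 + 26 = 2.

facets=26 area=940.167


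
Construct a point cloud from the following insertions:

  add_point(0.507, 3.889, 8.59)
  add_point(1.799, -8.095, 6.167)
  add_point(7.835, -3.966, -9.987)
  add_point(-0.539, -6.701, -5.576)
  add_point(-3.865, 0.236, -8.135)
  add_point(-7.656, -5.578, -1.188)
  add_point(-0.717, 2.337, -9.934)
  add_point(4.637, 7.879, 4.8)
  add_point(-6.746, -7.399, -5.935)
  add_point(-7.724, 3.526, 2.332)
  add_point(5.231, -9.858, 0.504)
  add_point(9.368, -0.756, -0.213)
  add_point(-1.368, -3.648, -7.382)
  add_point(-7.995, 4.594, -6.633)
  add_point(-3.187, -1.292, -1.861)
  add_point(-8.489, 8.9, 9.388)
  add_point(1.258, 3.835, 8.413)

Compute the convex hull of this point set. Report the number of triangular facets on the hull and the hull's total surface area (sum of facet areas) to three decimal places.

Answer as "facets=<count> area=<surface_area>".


Hull vertices (12/17): indices [0, 1, 2, 5, 6, 7, 8, 10, 11, 13, 15, 16].

Per-facet area ½‖(b−a)×(c−a)‖:
  f1: (p2, p10, p11) → 50.1367
  f2: (p8, p2, p10) → 81.1710
  f3: (p6, p8, p2) → 64.2538
  f4: (p7, p16, p15) → 34.3130
  f5: (p7, p16, p11) → 35.2956
  f6: (p7, p2, p11) → 45.7759
  f7: (p7, p6, p2) → 88.1801
  f8: (p0, p16, p15) → 1.7635
  f9: (p1, p10, p11) → 34.3259
  f10: (p1, p16, p11) → 66.4159
  f11: (p1, p0, p16) → 4.6433
  f12: (p1, p0, p15) → 51.7360
  f13: (p1, p5, p15) → 108.5682
  f14: (p1, p8, p10) → 47.1329
  f15: (p1, p5, p8) → 29.6863
  f16: (p13, p6, p8) → 47.2062
  f17: (p13, p5, p15) → 93.3113
  f18: (p13, p5, p8) → 29.6023
  f19: (p13, p7, p15) → 107.7310
  f20: (p13, p7, p6) → 68.1422
Σ area = 1089.391

Euler: V−E+F = 12−30+20 = 2.

facets=20 area=1089.391


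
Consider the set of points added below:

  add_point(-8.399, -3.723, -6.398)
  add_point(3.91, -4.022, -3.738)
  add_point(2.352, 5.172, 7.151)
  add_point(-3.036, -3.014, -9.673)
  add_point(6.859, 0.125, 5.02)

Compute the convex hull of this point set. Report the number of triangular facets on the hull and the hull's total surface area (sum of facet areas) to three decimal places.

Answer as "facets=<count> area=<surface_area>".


facets=6 area=308.483

Extreme-point indices: [0, 1, 2, 3, 4] — 5 of 5 on the boundary.

Area of each hull facet:
  f1: (p2, p4, p0) → 67.8175
  f2: (p3, p2, p0) → 60.7117
  f3: (p1, p4, p0) → 56.7325
  f4: (p1, p3, p0) → 27.7770
  f5: (p1, p2, p4) → 33.4347
  f6: (p1, p3, p2) → 62.0099
Σ area = 308.483

Euler characteristic 5−9+6 = 2 ✓


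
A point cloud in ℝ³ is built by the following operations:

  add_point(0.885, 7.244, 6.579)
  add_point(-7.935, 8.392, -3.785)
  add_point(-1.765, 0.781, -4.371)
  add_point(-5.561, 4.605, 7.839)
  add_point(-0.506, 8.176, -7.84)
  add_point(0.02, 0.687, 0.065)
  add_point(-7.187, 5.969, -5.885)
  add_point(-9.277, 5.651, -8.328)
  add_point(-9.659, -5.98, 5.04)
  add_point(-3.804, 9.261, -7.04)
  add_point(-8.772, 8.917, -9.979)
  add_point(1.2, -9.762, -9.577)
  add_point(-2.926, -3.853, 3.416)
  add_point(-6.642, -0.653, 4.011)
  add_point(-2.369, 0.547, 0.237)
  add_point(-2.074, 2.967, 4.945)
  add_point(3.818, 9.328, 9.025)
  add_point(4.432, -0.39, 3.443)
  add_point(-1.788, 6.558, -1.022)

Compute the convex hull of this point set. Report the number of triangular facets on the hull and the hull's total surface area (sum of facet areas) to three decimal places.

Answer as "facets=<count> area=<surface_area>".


facets=18 area=985.363

Hull vertices (11/19): indices [1, 3, 4, 7, 8, 9, 10, 11, 12, 16, 17].

Per-facet area ½‖(b−a)×(c−a)‖:
  f1: (p16, p17, p8) → 83.5462
  f2: (p12, p17, p8) → 7.7170
  f3: (p12, p11, p8) → 50.6706
  f4: (p12, p11, p17) → 60.2253
  f5: (p7, p11, p8) → 145.3029
  f6: (p7, p11, p10) → 26.9893
  f7: (p3, p16, p8) → 41.3689
  f8: (p9, p16, p10) → 28.8511
  f9: (p1, p16, p10) → 31.8536
  f10: (p1, p3, p16) → 65.1744
  f11: (p1, p3, p8) → 72.7875
  f12: (p1, p7, p8) → 46.3844
  f13: (p1, p7, p10) → 10.0530
  f14: (p4, p11, p10) → 76.6636
  f15: (p4, p9, p10) → 7.7113
  f16: (p4, p11, p17) → 115.5993
  f17: (p4, p16, p17) → 83.3819
  f18: (p4, p9, p16) → 31.0825
Σ area = 985.363

Euler: V−E+F = 11−27+18 = 2.


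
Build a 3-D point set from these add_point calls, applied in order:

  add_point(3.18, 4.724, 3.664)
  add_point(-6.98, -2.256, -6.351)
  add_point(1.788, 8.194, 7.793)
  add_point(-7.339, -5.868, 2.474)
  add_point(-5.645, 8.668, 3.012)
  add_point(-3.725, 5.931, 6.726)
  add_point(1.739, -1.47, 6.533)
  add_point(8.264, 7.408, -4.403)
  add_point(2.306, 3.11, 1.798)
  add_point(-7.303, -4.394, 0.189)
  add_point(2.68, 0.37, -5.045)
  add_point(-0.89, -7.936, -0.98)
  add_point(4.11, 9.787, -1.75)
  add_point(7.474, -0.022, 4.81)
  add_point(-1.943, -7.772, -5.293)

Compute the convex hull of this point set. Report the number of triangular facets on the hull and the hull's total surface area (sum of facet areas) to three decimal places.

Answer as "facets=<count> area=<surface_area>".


Extreme-point indices: [1, 2, 3, 4, 5, 6, 7, 9, 10, 11, 12, 13, 14] — 13 of 15 on the boundary.

Facet areas (half cross-product norm):
  f1: (p9, p1, p3) → 2.3989
  f2: (p14, p11, p3) → 16.4350
  f3: (p14, p1, p3) → 33.2754
  f4: (p14, p13, p7) → 92.8767
  f5: (p14, p13, p11) → 23.5776
  f6: (p4, p9, p3) → 17.1432
  f7: (p4, p9, p1) → 46.1079
  f8: (p10, p1, p7) → 26.9301
  f9: (p10, p14, p7) → 6.7411
  f10: (p10, p14, p1) → 33.6776
  f11: (p6, p11, p3) → 37.3427
  f12: (p6, p13, p11) → 31.0625
  f13: (p2, p13, p7) → 60.1131
  f14: (p2, p6, p13) → 29.4051
  f15: (p12, p2, p7) → 22.3248
  f16: (p12, p2, p4) → 41.5533
  f17: (p12, p1, p7) → 46.4629
  f18: (p12, p4, p1) → 78.2457
  f19: (p5, p4, p3) → 32.2591
  f20: (p5, p2, p4) → 14.5386
  f21: (p5, p6, p3) → 49.3593
  f22: (p5, p2, p6) → 27.0642
Σ area = 768.895

Euler characteristic 13−33+22 = 2 ✓

facets=22 area=768.895


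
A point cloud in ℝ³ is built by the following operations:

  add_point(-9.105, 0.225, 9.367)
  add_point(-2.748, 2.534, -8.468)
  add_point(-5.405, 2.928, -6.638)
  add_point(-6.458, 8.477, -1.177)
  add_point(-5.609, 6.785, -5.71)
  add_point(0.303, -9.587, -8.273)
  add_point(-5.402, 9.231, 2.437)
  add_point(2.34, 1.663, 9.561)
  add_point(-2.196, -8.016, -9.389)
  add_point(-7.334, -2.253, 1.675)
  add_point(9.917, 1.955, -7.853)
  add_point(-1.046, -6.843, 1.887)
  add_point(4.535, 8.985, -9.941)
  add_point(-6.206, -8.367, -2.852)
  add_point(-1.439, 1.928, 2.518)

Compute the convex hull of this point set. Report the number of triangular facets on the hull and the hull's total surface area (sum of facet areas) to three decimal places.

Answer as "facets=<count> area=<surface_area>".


facets=24 area=1036.986

Hull vertices (14/15): indices [0, 1, 2, 3, 4, 5, 6, 7, 8, 9, 10, 11, 12, 13].

Facet areas (half cross-product norm):
  f1: (p7, p12, p10) → 86.3781
  f2: (p11, p5, p10) → 78.8899
  f3: (p11, p7, p10) → 100.4383
  f4: (p11, p7, p0) → 63.7181
  f5: (p13, p11, p0) → 46.8015
  f6: (p13, p11, p5) → 30.5315
  f7: (p8, p5, p10) → 23.4968
  f8: (p8, p12, p10) → 71.6939
  f9: (p8, p13, p5) → 12.0642
  f10: (p3, p4, p0) → 28.2550
  f11: (p3, p4, p12) → 24.7621
  f12: (p9, p13, p0) → 18.3534
  f13: (p1, p4, p12) → 28.6028
  f14: (p1, p8, p12) → 41.7128
  f15: (p6, p7, p12) → 102.7645
  f16: (p6, p3, p12) → 25.1534
  f17: (p6, p7, p0) → 63.4373
  f18: (p6, p3, p0) → 21.7971
  f19: (p2, p1, p4) → 6.1756
  f20: (p2, p1, p8) → 16.8414
  f21: (p2, p8, p13) → 42.9598
  f22: (p2, p9, p13) → 38.1741
  f23: (p2, p4, p0) → 32.9639
  f24: (p2, p9, p0) → 31.0210
Σ area = 1036.986

Check V−E+F: 14 − 36 + 24 = 2.


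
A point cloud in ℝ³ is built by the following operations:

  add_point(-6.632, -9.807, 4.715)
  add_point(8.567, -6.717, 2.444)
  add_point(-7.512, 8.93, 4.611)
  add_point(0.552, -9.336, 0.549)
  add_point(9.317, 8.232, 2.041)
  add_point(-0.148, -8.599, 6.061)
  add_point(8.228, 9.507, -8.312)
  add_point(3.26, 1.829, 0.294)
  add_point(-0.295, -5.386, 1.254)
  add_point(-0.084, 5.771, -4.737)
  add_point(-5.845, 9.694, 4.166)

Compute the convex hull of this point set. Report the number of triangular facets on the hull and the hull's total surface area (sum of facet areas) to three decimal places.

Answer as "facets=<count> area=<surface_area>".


facets=14 area=873.533

Extreme-point indices: [0, 1, 2, 3, 4, 5, 6, 9, 10] — 9 of 11 on the boundary.

Area of each hull facet:
  f1: (p5, p4, p2) → 148.3367
  f2: (p5, p0, p2) → 62.5741
  f3: (p5, p3, p0) → 18.7704
  f4: (p10, p4, p2) → 7.2806
  f5: (p10, p6, p2) → 10.3228
  f6: (p10, p6, p4) → 80.6308
  f7: (p9, p0, p2) → 111.2199
  f8: (p9, p6, p2) → 43.7860
  f9: (p9, p3, p0) → 65.4745
  f10: (p9, p3, p6) → 70.1412
  f11: (p1, p5, p4) → 69.7317
  f12: (p1, p5, p3) → 23.9826
  f13: (p1, p6, p4) → 77.7149
  f14: (p1, p3, p6) → 83.5666
Σ area = 873.533

Euler characteristic 9−21+14 = 2 ✓


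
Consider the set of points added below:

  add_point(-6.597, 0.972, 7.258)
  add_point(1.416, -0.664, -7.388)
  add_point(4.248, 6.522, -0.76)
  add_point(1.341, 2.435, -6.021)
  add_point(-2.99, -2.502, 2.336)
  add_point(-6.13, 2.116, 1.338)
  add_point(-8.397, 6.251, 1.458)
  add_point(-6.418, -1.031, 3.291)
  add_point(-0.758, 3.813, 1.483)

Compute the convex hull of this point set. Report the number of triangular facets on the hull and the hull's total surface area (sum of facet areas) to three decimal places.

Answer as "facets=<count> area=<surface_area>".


Hull vertices (7/9): indices [0, 1, 2, 3, 4, 6, 7].

Per-facet area ½‖(b−a)×(c−a)‖:
  f1: (p1, p4, p2) → 51.6071
  f2: (p0, p2, p6) → 51.4892
  f3: (p0, p4, p2) → 41.7455
  f4: (p3, p2, p6) → 44.7916
  f5: (p3, p1, p6) → 18.5655
  f6: (p3, p1, p2) → 7.4282
  f7: (p7, p0, p4) → 7.7346
  f8: (p7, p1, p4) → 17.8158
  f9: (p7, p0, p6) → 16.8380
  f10: (p7, p1, p6) → 51.3340
Σ area = 309.349

Euler: V−E+F = 7−15+10 = 2.

facets=10 area=309.349


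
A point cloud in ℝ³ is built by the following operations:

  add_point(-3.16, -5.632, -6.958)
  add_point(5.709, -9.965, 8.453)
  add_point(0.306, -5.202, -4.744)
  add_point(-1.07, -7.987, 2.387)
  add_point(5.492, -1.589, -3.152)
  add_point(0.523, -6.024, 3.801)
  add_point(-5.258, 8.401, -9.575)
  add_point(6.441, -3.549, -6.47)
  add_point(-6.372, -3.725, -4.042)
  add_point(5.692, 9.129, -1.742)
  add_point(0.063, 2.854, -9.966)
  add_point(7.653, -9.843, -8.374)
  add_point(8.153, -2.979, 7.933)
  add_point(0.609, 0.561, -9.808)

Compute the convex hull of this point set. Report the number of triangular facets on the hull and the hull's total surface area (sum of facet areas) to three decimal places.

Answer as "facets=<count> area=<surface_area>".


facets=18 area=895.047

Hull vertices (11/14): indices [0, 1, 3, 5, 6, 8, 9, 10, 11, 12, 13].

Per-facet area ½‖(b−a)×(c−a)‖:
  f1: (p11, p9, p12) → 133.5958
  f2: (p11, p10, p9) → 86.7928
  f3: (p6, p9, p12) → 94.7995
  f4: (p6, p10, p9) → 45.1401
  f5: (p1, p11, p12) → 62.4289
  f6: (p0, p6, p8) → 31.6455
  f7: (p5, p6, p8) → 64.0522
  f8: (p5, p6, p12) → 90.1059
  f9: (p5, p1, p12) → 28.4090
  f10: (p13, p11, p10) → 5.3024
  f11: (p13, p0, p11) → 44.5603
  f12: (p13, p6, p10) → 4.7007
  f13: (p13, p0, p6) → 35.9076
  f14: (p3, p5, p8) → 12.7571
  f15: (p3, p5, p1) → 11.0351
  f16: (p3, p0, p8) → 21.9447
  f17: (p3, p1, p11) → 65.0429
  f18: (p3, p0, p11) → 56.8270
Σ area = 895.047

Euler characteristic 11−27+18 = 2 ✓


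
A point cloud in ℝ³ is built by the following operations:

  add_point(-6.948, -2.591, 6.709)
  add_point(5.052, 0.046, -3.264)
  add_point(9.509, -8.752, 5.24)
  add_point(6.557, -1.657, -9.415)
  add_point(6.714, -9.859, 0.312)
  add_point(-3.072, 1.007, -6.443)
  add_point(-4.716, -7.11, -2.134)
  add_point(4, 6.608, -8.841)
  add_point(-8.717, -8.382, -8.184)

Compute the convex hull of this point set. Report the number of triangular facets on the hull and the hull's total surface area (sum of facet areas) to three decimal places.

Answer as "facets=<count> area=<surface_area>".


Points on the hull: [0, 2, 3, 4, 5, 7, 8] (7 of 9).

Facet areas (half cross-product norm):
  f1: (p0, p2, p8) → 141.0326
  f2: (p0, p7, p2) → 171.2863
  f3: (p3, p7, p8) → 72.1150
  f4: (p3, p7, p2) → 65.6645
  f5: (p5, p7, p8) → 27.0140
  f6: (p5, p0, p8) → 76.8973
  f7: (p5, p0, p7) → 53.0380
  f8: (p4, p2, p8) → 29.4248
  f9: (p4, p3, p8) → 101.4281
  f10: (p4, p3, p2) → 31.0295
Σ area = 768.930

Euler characteristic 7−15+10 = 2 ✓

facets=10 area=768.930


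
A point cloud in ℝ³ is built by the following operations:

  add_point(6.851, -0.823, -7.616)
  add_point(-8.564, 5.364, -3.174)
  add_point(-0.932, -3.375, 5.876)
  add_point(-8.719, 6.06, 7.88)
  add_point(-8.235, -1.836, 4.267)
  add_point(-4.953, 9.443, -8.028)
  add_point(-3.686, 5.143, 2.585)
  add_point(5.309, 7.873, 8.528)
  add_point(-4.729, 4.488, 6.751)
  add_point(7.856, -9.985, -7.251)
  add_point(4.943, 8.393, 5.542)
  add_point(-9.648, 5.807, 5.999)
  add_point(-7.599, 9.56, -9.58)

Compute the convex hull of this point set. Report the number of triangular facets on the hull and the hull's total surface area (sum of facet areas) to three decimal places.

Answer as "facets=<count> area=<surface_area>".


facets=18 area=989.132

Extreme-point indices: [0, 1, 2, 3, 4, 5, 7, 9, 10, 11, 12] — 11 of 13 on the boundary.

Per-facet area ½‖(b−a)×(c−a)‖:
  f1: (p2, p7, p9) → 109.1257
  f2: (p1, p12, p11) → 20.8350
  f3: (p0, p7, p9) → 76.0553
  f4: (p0, p12, p9) → 61.4124
  f5: (p3, p2, p7) → 75.0994
  f6: (p3, p12, p11) → 10.7902
  f7: (p3, p12, p7) → 126.2065
  f8: (p4, p2, p9) → 59.7072
  f9: (p4, p12, p9) → 188.1301
  f10: (p4, p1, p12) → 9.7168
  f11: (p4, p1, p11) → 35.3193
  f12: (p4, p3, p11) → 8.1869
  f13: (p4, p3, p2) → 32.8305
  f14: (p10, p12, p7) → 16.3931
  f15: (p10, p0, p7) → 18.0061
  f16: (p5, p0, p12) → 17.4208
  f17: (p5, p10, p12) → 10.3057
  f18: (p5, p10, p0) → 113.5906
Σ area = 989.132

Euler: V−E+F = 11−27+18 = 2.
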